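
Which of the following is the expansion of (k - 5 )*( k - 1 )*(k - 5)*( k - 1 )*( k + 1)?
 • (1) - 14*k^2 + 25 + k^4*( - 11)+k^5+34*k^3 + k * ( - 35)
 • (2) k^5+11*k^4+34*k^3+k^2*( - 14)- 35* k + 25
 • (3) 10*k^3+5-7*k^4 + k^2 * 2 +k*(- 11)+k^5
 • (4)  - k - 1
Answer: 1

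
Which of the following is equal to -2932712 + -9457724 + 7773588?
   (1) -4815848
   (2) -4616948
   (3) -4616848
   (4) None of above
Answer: 3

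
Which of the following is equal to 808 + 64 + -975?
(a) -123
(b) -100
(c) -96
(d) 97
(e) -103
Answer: e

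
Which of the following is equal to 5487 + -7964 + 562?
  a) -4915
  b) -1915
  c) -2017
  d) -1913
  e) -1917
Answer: b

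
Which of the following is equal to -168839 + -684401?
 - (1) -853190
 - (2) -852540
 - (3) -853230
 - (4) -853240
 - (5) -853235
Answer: 4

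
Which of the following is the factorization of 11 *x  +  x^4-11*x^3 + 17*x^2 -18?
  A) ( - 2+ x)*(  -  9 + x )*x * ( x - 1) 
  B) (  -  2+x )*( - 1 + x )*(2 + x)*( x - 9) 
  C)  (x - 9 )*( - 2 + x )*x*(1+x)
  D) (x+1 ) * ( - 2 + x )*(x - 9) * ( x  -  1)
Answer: D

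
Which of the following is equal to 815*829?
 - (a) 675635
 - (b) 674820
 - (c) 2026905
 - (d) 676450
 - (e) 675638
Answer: a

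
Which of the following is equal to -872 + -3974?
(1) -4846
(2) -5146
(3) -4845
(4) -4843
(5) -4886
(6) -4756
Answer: 1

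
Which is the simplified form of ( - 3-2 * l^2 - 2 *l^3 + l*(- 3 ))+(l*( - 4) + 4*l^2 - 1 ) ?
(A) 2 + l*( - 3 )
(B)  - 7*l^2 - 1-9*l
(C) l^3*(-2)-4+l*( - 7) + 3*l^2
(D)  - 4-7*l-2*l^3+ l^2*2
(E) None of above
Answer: D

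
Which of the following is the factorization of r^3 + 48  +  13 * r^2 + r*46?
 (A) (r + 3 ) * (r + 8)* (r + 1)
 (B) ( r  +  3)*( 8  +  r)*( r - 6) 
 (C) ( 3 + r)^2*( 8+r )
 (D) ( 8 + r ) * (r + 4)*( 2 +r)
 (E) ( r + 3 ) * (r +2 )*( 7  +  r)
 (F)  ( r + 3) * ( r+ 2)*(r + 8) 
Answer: F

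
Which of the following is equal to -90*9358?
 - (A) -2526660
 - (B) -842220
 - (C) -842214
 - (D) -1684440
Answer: B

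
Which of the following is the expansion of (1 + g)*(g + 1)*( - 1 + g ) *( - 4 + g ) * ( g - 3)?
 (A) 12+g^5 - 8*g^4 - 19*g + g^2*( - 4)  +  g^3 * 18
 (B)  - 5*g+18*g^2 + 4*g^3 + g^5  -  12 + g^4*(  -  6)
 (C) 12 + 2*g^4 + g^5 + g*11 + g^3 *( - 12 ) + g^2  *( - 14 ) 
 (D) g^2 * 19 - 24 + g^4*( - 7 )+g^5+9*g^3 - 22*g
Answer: B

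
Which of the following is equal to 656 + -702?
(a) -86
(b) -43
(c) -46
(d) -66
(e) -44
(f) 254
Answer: c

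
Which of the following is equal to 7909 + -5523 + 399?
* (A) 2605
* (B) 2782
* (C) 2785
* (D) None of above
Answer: C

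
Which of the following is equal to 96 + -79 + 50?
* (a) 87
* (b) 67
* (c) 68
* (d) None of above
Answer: b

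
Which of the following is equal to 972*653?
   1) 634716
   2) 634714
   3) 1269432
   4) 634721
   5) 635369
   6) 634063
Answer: 1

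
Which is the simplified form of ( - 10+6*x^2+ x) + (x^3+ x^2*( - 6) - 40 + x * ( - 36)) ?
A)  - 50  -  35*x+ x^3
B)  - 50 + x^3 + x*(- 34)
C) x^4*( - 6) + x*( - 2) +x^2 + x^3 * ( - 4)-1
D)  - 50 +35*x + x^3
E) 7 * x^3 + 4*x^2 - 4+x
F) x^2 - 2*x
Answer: A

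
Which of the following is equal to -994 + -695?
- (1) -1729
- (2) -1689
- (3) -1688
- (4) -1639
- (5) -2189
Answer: 2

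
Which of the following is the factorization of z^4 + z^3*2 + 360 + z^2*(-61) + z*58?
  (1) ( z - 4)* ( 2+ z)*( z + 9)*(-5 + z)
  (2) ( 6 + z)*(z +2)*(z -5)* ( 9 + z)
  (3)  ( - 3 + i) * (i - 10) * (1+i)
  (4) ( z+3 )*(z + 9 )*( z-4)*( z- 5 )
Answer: 1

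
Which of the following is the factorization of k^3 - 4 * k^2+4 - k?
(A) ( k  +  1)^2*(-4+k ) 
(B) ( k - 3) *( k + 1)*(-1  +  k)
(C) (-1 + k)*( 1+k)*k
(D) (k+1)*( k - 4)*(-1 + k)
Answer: D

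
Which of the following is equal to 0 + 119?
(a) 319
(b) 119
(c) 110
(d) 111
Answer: b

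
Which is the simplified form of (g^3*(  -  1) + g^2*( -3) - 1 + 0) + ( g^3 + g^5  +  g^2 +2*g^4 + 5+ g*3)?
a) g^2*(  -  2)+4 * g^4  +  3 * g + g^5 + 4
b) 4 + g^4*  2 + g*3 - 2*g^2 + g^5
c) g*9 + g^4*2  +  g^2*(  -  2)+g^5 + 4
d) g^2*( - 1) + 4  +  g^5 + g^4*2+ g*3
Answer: b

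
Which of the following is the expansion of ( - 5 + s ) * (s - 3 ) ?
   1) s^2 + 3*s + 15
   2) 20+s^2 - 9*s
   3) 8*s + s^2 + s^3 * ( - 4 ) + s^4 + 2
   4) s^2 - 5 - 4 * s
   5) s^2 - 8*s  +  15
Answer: 5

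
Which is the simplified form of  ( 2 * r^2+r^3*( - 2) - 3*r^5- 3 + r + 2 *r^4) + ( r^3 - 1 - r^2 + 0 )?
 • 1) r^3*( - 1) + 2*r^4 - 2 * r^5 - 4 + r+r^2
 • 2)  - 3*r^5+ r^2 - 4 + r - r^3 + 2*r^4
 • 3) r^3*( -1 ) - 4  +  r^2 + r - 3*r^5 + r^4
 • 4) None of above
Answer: 2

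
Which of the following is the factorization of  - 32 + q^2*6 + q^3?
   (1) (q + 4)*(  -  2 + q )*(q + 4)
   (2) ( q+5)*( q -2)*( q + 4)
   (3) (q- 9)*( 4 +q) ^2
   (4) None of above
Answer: 1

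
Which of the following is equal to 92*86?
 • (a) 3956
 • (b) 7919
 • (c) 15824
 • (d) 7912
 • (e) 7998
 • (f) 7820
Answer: d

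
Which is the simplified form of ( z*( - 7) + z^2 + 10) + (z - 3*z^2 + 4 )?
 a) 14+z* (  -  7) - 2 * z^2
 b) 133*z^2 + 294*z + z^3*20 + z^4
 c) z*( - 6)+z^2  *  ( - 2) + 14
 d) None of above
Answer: c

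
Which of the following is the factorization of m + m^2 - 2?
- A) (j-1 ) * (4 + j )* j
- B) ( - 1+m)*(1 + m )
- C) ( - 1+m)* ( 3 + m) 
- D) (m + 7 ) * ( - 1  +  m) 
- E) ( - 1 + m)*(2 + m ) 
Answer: E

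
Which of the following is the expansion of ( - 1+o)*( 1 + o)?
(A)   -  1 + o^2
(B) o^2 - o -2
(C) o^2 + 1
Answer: A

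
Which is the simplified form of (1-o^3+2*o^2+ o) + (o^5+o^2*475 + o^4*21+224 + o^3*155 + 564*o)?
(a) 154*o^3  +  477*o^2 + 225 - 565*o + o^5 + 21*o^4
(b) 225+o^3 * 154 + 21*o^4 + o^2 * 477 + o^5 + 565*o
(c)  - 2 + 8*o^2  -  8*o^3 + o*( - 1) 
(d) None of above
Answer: b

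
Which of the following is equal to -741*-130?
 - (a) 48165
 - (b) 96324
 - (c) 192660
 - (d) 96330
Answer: d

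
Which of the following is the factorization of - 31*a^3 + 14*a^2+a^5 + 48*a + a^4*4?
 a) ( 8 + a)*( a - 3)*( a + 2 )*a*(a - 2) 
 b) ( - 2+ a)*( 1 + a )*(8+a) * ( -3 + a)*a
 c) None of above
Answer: b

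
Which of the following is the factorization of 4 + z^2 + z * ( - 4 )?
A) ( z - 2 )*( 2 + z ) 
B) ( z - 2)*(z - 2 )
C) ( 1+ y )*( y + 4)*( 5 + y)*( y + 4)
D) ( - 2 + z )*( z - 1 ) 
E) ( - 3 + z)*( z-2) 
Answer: B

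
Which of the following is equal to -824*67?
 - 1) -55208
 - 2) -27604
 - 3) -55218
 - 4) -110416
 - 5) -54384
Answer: 1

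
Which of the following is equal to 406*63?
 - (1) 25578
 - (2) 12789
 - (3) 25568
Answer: 1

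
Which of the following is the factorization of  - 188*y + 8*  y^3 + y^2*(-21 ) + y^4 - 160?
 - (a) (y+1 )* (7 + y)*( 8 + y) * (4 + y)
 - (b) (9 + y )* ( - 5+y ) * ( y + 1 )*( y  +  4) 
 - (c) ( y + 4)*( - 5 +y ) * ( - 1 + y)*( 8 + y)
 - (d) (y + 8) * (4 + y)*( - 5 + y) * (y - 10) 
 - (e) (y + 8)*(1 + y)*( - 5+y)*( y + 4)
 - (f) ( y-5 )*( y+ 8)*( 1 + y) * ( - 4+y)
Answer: e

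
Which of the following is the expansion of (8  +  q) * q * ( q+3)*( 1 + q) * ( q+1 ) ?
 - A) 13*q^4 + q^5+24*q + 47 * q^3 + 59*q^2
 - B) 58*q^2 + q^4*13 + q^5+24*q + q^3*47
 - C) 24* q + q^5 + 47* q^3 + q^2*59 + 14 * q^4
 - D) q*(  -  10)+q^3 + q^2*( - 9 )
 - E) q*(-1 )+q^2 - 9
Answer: A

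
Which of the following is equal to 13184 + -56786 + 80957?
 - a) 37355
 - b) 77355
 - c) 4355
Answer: a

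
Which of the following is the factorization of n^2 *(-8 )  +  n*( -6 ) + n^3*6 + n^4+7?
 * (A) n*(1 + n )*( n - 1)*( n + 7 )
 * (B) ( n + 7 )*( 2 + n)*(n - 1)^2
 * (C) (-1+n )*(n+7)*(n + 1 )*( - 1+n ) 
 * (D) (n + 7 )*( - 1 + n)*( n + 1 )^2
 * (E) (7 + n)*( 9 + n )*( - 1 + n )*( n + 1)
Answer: C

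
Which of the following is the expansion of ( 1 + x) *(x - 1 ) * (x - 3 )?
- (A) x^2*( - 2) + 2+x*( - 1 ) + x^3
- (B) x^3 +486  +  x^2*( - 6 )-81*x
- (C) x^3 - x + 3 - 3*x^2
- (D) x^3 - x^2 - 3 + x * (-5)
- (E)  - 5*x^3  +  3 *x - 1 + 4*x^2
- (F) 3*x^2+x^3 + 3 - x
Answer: C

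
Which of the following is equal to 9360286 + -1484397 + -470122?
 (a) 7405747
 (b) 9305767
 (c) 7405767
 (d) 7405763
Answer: c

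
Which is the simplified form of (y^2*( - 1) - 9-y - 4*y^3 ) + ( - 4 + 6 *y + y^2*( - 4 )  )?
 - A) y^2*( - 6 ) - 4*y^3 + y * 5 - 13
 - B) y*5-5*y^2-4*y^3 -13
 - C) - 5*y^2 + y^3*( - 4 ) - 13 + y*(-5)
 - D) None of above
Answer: B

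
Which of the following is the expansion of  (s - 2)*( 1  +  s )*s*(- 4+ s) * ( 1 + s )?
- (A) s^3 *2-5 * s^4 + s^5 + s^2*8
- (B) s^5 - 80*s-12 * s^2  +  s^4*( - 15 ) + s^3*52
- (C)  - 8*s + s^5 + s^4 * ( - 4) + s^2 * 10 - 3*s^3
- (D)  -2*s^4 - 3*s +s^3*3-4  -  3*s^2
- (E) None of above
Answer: E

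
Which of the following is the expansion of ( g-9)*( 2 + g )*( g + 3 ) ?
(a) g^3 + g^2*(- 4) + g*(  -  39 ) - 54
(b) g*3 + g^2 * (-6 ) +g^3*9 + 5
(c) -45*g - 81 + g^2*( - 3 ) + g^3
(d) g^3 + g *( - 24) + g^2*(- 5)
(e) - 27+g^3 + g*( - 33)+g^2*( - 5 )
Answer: a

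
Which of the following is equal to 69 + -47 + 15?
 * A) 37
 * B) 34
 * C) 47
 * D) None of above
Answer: A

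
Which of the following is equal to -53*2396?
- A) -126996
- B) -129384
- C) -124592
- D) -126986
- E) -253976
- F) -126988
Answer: F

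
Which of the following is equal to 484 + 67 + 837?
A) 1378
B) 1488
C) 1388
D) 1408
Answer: C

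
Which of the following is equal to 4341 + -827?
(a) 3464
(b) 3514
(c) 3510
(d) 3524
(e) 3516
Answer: b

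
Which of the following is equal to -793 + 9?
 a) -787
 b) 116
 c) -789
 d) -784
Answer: d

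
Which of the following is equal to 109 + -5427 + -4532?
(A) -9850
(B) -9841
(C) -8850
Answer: A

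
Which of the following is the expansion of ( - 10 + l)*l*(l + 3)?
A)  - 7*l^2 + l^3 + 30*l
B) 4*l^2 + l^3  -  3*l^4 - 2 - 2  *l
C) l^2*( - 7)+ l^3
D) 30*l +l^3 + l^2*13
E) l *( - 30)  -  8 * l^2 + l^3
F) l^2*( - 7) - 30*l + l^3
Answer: F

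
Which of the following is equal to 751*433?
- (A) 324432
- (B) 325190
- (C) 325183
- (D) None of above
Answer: C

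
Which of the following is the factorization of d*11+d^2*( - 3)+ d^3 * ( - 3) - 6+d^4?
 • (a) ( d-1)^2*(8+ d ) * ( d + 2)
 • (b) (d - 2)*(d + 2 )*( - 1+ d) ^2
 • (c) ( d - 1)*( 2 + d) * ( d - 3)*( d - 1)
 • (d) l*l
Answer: c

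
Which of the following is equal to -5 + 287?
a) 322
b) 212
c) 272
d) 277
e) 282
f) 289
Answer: e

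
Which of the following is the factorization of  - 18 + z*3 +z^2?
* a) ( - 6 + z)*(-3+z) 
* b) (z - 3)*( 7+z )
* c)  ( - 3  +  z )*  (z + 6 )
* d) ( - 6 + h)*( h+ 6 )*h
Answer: c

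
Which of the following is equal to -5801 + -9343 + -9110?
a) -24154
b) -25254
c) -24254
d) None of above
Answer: c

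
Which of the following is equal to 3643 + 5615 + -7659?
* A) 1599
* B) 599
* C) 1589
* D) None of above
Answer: A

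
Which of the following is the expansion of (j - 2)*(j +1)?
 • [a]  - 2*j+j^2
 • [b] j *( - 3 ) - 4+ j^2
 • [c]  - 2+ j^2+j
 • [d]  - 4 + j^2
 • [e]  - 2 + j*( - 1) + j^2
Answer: e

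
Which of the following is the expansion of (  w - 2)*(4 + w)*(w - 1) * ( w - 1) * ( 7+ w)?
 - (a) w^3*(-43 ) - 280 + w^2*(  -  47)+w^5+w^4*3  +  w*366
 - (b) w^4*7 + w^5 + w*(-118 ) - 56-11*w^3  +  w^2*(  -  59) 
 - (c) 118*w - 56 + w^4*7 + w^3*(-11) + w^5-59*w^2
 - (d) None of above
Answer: c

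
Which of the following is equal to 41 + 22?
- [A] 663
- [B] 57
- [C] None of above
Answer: C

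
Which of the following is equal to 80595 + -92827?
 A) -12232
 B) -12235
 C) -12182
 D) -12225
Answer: A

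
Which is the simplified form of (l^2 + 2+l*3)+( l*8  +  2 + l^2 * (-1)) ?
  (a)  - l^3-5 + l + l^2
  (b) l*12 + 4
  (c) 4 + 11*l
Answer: c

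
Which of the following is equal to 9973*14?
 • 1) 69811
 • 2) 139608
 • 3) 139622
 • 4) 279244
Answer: 3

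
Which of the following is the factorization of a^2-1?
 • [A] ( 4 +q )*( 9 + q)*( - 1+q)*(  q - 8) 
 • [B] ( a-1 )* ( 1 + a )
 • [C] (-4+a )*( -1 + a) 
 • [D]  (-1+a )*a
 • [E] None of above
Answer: B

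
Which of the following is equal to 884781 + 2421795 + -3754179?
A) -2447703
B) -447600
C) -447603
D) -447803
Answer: C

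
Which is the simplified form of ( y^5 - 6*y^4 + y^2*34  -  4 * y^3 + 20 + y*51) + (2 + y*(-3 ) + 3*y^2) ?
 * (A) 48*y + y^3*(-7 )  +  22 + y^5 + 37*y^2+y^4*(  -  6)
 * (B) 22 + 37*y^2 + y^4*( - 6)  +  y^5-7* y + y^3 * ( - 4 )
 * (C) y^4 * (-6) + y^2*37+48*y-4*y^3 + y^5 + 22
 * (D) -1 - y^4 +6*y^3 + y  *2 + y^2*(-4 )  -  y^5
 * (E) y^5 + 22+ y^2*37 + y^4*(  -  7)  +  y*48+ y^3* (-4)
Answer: C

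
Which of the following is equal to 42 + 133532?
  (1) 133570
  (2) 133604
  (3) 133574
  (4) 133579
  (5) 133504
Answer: 3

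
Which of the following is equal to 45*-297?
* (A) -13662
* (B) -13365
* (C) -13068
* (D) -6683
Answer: B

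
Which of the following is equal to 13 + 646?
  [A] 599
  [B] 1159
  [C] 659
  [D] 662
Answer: C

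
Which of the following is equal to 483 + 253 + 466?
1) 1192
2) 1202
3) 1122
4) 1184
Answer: 2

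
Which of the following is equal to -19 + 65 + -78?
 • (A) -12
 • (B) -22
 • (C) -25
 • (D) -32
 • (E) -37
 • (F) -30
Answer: D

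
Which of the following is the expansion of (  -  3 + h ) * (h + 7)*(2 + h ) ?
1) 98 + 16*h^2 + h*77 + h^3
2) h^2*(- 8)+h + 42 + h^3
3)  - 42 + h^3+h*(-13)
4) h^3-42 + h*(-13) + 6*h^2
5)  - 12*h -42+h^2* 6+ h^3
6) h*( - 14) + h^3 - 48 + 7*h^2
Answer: 4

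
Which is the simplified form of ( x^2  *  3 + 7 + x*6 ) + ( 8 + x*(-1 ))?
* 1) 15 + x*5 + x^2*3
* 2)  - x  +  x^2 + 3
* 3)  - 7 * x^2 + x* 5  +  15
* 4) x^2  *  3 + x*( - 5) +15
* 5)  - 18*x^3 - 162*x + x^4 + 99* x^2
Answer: 1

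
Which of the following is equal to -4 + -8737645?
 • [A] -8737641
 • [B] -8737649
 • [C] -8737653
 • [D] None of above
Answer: B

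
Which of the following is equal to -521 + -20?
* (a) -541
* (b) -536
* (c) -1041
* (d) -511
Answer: a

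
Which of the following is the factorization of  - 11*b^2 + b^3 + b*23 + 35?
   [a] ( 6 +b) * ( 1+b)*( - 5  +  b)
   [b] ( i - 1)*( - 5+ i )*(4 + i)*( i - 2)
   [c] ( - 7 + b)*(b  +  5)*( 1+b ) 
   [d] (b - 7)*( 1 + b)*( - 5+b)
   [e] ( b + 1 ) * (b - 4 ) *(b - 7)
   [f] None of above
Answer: d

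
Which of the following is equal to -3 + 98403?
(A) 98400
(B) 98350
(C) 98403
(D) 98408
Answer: A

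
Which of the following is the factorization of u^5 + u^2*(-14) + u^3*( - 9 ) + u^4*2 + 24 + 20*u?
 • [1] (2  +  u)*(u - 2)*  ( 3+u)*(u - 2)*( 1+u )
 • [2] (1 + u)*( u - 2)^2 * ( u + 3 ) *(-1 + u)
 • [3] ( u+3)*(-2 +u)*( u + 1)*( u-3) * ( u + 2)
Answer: 1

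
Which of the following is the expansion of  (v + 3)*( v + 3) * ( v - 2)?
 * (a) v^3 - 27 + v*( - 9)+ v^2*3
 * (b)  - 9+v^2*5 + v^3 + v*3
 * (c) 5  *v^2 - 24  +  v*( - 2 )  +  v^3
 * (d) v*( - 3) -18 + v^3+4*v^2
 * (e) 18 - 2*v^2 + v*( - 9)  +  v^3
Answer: d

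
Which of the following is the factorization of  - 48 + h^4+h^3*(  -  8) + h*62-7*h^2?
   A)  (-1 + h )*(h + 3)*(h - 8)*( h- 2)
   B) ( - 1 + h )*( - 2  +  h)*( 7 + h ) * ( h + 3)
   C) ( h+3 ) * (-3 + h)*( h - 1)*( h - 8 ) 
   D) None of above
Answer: A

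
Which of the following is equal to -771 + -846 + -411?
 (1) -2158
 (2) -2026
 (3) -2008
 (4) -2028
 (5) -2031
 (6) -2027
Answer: 4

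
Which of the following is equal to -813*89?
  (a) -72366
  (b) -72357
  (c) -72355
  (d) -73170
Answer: b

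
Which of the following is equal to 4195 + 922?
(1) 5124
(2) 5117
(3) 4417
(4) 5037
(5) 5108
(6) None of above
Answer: 2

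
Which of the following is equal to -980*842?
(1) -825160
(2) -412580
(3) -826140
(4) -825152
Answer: 1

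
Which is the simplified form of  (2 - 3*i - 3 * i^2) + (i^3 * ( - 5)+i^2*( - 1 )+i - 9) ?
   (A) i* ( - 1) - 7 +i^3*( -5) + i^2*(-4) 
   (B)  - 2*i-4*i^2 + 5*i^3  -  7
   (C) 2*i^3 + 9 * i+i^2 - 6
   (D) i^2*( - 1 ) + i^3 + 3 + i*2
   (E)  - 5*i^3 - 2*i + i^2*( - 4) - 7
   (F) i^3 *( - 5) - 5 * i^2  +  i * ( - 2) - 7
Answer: E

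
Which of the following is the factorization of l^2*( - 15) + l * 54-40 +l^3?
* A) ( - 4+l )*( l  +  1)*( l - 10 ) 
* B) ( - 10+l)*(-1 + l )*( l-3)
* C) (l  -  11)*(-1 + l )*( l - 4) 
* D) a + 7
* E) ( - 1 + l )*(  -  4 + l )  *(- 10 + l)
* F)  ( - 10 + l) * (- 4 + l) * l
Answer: E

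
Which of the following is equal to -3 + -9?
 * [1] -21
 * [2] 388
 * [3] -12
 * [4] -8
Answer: 3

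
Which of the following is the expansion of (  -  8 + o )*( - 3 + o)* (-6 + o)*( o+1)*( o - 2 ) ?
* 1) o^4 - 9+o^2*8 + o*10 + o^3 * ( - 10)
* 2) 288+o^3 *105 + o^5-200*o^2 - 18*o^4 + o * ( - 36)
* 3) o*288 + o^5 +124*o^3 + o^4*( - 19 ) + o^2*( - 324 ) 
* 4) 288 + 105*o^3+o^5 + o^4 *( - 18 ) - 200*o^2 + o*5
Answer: 2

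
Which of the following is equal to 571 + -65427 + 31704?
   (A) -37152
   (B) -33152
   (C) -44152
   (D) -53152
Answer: B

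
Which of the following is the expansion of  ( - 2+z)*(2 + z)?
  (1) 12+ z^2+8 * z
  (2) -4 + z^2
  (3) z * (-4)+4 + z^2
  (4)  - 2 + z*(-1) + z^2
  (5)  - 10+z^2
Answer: 2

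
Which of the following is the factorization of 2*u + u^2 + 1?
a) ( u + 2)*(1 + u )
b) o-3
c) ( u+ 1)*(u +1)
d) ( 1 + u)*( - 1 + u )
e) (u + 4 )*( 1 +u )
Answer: c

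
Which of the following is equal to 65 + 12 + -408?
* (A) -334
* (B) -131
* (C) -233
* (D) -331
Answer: D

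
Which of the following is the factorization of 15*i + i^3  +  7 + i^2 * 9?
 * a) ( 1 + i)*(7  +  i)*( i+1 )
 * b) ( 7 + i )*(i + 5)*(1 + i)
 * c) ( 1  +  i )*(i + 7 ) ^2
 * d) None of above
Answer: a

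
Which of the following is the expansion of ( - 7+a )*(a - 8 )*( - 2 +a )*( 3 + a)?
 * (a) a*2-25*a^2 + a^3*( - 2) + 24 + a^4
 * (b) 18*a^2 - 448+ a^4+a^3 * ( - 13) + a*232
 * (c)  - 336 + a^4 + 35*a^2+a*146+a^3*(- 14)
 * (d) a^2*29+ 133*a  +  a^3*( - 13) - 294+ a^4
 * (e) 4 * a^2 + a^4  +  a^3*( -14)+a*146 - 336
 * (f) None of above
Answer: c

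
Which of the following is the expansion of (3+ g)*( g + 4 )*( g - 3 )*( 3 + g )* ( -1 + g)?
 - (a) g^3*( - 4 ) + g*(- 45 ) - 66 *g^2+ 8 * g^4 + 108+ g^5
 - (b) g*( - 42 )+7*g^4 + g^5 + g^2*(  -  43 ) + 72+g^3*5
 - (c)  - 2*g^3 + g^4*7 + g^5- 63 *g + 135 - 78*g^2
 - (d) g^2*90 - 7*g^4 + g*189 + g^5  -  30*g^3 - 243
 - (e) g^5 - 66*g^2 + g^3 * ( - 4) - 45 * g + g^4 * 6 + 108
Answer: e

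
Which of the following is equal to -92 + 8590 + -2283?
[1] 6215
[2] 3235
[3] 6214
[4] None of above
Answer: 1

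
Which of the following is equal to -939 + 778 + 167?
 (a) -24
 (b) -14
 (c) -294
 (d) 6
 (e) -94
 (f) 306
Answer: d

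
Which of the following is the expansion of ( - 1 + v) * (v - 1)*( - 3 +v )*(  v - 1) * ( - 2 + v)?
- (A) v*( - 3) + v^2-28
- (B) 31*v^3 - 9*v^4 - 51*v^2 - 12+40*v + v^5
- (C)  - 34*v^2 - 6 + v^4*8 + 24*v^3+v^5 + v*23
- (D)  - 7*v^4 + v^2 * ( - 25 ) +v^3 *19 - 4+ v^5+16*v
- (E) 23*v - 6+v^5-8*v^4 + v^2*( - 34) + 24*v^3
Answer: E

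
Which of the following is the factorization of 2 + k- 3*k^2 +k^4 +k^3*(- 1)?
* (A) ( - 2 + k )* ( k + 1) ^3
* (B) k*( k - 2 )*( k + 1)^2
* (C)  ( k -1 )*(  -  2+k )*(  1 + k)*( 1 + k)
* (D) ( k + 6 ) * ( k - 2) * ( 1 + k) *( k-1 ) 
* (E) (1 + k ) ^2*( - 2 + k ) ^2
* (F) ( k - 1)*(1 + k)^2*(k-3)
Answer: C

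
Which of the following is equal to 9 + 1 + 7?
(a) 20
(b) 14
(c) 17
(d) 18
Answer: c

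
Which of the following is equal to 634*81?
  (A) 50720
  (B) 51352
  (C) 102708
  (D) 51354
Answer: D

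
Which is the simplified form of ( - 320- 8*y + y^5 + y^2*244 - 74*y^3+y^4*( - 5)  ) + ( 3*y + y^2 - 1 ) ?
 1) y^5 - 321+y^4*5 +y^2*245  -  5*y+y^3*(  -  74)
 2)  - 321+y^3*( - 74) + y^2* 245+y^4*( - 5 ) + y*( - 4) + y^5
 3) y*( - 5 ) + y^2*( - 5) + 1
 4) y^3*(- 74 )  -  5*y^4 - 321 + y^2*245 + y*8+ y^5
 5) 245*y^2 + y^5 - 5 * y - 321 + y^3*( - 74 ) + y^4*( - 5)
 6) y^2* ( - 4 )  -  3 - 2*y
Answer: 5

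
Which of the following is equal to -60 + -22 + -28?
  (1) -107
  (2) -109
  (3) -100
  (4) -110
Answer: 4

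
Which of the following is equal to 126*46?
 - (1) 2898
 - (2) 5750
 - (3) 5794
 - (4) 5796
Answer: 4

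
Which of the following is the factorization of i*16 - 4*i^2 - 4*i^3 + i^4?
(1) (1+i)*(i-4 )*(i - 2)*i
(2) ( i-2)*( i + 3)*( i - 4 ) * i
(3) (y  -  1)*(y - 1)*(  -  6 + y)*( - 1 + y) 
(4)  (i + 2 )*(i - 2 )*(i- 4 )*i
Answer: 4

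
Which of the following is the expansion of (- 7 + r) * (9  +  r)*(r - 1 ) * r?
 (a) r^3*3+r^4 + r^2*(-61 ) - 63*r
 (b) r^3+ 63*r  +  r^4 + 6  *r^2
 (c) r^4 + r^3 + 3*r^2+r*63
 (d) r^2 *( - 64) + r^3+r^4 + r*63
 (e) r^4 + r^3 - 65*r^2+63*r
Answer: e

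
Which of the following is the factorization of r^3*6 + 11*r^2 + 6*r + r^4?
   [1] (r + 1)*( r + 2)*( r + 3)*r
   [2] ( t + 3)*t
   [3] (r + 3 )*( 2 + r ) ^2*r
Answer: 1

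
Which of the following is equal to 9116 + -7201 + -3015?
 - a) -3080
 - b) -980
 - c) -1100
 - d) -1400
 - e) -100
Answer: c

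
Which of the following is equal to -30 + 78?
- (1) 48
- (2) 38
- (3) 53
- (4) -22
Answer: 1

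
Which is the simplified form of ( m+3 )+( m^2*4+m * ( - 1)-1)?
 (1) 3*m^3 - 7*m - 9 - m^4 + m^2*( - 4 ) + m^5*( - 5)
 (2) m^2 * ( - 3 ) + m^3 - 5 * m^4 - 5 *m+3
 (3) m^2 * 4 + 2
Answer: 3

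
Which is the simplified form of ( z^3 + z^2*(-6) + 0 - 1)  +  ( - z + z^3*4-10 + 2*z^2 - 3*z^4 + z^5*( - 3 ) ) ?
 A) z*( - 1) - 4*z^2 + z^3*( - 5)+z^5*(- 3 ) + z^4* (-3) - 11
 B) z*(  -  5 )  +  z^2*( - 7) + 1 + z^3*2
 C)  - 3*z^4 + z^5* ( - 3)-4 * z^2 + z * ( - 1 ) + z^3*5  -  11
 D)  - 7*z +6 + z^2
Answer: C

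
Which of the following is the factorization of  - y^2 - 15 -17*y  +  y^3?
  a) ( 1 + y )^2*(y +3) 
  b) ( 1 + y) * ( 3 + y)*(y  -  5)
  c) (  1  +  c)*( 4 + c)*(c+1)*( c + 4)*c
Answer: b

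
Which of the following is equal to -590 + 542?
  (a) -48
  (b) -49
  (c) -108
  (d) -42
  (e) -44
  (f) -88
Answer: a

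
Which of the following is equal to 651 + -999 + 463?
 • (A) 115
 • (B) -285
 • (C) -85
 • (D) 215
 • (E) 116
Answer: A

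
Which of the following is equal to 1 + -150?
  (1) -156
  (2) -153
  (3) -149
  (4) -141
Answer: 3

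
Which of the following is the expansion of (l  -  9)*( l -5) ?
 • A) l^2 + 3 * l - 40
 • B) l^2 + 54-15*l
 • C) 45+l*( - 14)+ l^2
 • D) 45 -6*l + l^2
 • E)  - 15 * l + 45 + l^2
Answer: C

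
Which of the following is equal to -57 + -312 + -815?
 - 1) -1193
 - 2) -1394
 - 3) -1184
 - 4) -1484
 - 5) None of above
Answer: 3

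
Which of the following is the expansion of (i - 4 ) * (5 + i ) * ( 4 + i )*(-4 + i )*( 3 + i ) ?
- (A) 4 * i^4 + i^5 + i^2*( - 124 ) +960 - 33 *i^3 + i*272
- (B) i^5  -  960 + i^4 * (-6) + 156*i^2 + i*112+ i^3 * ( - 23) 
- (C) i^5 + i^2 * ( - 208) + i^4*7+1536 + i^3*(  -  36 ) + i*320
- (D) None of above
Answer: A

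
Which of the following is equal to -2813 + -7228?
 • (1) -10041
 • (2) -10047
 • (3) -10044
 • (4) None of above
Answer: 1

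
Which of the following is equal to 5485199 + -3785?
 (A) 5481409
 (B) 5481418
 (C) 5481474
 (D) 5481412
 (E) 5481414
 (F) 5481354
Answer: E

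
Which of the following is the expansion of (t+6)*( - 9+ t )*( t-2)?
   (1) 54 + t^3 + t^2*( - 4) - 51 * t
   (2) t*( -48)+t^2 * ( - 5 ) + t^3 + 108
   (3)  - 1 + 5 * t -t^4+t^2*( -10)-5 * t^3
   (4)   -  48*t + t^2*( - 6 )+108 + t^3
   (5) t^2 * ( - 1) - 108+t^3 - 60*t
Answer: 2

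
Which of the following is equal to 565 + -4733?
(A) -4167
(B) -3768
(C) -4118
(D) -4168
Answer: D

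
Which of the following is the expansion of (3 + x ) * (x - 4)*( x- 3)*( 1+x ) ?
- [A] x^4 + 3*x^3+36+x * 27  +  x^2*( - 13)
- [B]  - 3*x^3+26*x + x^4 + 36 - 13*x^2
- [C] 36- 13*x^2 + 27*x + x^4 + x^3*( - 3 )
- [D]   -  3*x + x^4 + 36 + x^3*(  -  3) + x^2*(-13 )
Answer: C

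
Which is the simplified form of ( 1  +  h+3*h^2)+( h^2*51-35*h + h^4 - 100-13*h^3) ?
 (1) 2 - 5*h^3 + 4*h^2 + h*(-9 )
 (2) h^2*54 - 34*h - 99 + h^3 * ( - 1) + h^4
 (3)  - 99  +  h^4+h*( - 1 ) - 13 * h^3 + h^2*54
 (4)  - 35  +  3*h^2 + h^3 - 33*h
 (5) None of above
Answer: 5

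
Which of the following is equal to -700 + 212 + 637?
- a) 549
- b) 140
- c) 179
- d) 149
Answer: d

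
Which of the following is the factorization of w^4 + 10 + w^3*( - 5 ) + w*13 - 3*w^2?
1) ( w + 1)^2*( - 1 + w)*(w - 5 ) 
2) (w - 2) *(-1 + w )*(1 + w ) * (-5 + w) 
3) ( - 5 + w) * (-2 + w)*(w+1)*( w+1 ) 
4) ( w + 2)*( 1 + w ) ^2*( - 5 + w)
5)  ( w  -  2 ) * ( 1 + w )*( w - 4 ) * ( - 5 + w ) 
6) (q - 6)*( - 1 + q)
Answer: 3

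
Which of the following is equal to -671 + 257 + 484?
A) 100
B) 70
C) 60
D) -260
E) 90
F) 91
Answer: B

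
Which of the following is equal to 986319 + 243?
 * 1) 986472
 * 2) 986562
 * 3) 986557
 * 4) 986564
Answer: 2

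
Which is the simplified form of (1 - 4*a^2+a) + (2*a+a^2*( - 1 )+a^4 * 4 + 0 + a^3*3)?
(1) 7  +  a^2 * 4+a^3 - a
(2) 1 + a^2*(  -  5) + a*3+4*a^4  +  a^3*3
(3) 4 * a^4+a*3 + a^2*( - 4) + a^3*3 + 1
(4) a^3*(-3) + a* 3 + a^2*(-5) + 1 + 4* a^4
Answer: 2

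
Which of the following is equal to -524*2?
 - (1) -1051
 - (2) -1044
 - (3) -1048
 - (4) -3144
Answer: 3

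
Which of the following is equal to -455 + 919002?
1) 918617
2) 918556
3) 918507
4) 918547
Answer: 4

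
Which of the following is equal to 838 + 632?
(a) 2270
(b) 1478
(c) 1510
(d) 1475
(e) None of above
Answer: e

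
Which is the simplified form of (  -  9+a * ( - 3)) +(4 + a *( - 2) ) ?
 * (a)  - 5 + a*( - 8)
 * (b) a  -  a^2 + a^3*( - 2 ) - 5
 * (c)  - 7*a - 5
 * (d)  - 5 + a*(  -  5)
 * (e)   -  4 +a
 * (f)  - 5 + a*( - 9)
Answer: d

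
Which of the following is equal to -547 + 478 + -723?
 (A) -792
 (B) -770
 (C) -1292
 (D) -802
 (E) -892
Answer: A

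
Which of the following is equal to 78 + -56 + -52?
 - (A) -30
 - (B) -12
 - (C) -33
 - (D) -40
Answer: A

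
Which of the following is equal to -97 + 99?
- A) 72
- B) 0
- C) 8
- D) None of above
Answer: D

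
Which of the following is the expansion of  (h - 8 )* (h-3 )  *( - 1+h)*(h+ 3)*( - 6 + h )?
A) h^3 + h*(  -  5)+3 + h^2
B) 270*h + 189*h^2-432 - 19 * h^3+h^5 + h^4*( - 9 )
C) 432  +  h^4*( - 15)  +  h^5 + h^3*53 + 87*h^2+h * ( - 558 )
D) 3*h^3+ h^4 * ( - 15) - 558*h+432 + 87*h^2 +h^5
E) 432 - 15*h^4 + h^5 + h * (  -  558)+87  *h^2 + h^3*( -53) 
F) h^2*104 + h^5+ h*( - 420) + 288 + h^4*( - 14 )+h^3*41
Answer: C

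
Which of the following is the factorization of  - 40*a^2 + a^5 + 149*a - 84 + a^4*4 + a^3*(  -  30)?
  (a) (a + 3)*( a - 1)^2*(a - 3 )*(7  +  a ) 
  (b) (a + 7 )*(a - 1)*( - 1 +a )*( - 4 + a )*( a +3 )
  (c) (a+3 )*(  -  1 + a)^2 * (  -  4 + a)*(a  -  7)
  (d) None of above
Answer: b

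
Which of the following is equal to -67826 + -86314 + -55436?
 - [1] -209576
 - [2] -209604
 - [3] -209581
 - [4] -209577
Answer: 1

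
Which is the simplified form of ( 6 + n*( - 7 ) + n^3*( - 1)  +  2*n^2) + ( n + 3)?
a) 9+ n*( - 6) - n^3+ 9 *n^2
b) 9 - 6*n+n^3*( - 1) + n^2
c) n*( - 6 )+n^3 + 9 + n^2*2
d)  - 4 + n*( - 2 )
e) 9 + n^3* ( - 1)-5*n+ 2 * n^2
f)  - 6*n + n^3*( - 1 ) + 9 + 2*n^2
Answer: f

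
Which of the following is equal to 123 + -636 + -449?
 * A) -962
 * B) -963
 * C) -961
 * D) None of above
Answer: A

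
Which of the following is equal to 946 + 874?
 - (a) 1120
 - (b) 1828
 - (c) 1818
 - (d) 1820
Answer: d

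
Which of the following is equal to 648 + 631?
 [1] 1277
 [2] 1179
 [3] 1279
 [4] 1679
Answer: 3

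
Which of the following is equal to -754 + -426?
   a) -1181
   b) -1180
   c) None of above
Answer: b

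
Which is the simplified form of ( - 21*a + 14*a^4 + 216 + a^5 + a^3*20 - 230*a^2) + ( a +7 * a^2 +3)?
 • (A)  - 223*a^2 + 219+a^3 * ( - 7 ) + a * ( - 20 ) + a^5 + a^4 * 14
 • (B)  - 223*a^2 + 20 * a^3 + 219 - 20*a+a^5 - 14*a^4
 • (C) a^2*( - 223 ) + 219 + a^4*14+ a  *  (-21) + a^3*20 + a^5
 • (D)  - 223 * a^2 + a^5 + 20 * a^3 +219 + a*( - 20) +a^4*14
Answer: D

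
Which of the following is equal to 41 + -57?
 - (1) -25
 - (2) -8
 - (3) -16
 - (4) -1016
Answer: 3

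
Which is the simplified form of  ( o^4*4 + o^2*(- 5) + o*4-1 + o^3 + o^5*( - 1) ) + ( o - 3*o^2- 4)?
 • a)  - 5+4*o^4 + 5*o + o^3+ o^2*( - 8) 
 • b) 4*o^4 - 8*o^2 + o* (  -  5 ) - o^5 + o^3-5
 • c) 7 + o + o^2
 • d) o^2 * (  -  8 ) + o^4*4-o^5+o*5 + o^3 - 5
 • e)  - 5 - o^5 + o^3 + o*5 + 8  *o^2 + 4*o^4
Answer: d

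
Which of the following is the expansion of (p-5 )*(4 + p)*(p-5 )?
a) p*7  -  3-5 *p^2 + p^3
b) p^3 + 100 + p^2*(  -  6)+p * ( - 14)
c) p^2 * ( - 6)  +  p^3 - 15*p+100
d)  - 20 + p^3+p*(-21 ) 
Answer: c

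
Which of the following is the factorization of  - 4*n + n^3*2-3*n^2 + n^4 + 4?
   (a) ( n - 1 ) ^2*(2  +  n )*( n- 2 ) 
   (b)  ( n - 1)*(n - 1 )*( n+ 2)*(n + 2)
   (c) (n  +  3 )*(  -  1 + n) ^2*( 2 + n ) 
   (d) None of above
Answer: b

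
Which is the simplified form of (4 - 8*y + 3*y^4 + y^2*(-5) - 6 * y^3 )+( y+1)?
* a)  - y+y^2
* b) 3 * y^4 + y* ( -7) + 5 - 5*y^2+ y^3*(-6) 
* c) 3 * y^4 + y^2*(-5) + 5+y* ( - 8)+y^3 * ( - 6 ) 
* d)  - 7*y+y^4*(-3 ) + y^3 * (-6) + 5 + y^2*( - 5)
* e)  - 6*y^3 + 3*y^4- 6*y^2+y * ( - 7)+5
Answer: b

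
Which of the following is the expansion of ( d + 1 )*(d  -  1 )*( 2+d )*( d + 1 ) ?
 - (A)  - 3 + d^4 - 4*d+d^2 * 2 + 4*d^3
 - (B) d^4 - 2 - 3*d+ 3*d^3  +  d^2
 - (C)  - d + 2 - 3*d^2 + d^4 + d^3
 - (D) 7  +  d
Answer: B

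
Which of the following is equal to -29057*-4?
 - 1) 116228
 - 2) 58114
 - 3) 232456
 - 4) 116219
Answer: 1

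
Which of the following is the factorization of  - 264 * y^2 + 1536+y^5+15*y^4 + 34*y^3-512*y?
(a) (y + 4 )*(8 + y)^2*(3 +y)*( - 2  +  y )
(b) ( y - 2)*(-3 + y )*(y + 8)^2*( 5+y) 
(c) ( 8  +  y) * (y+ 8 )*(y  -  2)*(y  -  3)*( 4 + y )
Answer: c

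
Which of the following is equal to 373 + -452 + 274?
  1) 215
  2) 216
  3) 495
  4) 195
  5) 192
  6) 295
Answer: 4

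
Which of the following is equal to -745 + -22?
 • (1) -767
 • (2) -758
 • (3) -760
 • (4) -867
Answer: 1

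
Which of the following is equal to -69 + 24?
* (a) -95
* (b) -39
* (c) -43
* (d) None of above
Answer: d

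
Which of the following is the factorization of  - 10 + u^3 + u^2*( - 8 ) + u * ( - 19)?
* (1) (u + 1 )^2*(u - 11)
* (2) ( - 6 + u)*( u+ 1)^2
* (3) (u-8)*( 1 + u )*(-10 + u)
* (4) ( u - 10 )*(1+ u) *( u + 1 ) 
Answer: 4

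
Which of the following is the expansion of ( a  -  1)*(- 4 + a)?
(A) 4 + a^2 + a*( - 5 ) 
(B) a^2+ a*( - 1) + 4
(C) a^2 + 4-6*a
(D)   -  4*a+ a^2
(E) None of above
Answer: A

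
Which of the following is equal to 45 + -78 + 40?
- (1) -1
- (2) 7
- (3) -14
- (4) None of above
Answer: 2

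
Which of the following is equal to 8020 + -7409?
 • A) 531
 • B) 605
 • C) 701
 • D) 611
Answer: D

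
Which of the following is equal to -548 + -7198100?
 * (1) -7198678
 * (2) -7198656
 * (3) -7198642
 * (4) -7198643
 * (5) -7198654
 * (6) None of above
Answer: 6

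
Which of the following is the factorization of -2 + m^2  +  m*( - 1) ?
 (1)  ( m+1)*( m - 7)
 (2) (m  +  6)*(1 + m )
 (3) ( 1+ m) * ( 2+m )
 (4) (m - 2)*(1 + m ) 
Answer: 4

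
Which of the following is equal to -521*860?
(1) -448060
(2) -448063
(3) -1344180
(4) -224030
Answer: 1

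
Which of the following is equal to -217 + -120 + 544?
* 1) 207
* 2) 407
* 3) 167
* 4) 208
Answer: 1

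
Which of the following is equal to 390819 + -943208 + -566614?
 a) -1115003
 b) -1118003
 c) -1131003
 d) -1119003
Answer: d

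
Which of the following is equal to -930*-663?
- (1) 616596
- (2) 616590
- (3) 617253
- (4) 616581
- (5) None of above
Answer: 2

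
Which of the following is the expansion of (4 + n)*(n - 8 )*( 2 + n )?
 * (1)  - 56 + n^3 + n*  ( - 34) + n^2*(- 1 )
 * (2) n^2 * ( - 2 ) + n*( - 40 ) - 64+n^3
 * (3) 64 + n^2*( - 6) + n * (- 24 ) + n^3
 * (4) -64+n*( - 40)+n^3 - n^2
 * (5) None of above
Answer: 2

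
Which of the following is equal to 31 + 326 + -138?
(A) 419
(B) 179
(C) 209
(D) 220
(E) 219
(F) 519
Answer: E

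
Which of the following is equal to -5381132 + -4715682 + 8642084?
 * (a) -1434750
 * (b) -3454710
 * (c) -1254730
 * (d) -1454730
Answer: d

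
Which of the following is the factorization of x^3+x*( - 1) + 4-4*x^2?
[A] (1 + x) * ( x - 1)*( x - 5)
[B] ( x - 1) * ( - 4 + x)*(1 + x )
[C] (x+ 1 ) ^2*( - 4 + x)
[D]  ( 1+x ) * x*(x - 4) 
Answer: B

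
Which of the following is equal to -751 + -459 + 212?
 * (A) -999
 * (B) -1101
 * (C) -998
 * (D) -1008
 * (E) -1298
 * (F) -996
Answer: C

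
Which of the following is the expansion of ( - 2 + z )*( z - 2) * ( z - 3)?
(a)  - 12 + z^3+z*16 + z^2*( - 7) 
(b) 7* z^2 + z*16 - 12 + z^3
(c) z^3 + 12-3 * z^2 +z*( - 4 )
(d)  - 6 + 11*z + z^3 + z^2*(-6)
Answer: a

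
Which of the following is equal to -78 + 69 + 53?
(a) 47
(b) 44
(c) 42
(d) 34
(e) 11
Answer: b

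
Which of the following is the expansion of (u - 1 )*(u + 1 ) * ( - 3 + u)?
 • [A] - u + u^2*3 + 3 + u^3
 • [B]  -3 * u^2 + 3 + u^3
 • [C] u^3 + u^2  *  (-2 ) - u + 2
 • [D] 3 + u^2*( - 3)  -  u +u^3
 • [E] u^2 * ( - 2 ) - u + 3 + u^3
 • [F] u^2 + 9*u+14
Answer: D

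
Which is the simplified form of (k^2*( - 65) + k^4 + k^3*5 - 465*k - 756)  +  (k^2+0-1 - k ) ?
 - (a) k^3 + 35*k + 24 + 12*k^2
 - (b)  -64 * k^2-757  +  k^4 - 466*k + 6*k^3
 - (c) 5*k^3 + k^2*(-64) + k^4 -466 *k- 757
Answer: c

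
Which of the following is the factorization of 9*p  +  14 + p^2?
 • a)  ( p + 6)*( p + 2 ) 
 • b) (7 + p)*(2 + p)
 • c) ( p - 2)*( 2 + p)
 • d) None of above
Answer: b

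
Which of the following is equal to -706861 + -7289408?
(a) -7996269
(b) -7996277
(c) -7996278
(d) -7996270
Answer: a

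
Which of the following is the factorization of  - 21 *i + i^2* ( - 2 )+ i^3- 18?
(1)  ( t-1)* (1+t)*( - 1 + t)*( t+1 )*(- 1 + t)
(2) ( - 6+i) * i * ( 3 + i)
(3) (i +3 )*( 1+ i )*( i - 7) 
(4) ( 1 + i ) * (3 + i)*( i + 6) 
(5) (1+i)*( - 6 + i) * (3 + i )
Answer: 5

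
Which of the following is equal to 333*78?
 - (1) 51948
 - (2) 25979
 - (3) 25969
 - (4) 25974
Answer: 4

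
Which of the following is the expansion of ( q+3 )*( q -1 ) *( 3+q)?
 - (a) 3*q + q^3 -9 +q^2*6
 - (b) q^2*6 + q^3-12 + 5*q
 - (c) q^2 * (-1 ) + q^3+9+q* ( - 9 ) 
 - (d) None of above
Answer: d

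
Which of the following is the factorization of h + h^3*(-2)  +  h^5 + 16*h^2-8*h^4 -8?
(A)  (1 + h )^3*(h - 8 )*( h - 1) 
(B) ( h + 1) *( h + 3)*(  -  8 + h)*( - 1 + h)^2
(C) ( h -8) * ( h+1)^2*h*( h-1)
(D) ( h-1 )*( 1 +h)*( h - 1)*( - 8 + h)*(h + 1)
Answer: D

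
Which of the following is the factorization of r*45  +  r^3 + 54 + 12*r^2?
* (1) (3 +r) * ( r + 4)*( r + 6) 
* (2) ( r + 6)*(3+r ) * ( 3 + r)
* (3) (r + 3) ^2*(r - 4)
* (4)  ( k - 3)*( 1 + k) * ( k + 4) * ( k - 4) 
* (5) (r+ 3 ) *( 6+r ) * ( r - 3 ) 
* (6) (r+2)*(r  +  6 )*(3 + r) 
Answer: 2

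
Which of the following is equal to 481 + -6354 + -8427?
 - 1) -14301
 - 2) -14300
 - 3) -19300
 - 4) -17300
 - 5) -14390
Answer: 2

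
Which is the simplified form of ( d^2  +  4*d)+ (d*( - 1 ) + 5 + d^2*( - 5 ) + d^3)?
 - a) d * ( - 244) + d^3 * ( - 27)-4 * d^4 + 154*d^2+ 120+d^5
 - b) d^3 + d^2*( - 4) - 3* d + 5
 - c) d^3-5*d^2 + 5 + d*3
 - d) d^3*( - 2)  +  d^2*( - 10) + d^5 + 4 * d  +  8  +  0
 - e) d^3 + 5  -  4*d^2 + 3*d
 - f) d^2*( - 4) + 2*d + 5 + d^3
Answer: e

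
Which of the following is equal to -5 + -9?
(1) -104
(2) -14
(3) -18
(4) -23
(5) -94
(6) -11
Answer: 2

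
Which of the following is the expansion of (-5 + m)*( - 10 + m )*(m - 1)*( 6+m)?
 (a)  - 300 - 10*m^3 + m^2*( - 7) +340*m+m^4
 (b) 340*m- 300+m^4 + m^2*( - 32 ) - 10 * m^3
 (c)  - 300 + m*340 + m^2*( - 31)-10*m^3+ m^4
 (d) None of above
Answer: c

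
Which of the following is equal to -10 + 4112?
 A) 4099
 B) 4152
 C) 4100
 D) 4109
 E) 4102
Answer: E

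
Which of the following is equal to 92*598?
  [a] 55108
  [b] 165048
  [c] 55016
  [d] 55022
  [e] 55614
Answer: c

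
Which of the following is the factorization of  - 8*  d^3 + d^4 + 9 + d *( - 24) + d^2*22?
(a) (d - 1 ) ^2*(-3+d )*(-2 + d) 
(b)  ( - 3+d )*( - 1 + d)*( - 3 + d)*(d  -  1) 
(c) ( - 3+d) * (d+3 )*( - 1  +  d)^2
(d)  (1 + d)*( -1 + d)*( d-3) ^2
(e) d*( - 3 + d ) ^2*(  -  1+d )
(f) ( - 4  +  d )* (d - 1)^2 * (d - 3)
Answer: b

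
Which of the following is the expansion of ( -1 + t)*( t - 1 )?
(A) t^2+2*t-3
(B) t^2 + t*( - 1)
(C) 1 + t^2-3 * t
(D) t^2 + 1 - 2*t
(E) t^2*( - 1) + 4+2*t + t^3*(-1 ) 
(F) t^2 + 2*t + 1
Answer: D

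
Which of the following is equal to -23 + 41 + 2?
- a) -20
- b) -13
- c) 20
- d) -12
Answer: c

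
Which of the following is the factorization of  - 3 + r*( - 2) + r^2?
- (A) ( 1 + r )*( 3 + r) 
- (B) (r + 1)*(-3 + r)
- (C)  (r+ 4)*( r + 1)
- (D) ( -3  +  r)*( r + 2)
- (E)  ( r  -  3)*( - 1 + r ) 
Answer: B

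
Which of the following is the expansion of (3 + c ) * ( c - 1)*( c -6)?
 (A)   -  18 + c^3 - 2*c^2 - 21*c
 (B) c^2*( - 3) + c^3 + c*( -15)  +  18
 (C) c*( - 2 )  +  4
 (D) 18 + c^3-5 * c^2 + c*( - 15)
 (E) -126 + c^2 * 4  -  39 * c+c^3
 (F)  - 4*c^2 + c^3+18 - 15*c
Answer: F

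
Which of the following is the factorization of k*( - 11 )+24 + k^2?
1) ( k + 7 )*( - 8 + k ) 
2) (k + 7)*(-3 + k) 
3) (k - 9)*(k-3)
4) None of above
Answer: 4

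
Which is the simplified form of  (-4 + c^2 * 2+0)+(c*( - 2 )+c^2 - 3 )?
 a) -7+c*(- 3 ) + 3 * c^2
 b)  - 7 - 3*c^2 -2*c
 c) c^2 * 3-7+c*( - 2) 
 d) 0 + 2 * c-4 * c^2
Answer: c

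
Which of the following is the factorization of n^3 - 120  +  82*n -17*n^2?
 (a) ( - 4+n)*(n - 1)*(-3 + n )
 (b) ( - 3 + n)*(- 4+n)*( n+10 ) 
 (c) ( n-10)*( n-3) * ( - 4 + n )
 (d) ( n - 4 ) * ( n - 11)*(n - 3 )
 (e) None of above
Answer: c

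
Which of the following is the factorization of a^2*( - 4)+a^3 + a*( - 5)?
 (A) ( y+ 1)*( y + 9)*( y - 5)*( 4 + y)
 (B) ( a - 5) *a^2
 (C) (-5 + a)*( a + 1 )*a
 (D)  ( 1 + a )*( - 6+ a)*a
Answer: C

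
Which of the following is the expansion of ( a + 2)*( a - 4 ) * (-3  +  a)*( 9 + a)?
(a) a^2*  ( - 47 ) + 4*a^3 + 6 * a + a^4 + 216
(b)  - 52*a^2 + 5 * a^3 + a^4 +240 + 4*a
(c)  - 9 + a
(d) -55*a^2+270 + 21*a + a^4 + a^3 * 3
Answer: a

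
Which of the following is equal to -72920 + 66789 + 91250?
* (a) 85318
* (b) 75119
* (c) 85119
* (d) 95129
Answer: c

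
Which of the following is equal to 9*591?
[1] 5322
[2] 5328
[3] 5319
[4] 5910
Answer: 3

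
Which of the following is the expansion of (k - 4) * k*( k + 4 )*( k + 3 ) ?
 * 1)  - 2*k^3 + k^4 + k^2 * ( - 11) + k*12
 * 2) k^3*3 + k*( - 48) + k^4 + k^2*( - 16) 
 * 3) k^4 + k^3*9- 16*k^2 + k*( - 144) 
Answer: 2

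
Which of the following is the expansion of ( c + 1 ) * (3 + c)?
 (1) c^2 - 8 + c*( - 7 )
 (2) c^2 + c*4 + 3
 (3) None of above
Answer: 2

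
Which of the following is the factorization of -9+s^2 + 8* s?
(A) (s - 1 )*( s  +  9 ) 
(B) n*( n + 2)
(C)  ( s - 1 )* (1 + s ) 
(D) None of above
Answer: A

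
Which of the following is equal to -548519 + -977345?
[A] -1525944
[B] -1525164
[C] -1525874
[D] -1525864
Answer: D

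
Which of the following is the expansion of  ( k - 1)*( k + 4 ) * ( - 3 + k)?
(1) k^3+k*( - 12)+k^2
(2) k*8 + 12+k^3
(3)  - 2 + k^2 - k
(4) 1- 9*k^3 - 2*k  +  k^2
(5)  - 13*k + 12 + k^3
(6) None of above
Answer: 5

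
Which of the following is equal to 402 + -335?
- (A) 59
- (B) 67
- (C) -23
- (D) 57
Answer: B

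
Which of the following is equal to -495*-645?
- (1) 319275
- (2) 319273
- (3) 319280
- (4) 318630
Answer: 1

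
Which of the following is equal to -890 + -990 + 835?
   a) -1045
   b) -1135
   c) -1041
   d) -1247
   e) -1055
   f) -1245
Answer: a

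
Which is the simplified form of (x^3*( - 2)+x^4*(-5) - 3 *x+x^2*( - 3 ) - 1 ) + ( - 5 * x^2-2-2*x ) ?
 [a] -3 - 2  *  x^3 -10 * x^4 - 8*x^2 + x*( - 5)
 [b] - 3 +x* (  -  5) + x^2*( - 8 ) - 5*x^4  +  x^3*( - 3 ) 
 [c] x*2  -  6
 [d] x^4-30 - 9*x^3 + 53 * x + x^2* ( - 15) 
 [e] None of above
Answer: e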